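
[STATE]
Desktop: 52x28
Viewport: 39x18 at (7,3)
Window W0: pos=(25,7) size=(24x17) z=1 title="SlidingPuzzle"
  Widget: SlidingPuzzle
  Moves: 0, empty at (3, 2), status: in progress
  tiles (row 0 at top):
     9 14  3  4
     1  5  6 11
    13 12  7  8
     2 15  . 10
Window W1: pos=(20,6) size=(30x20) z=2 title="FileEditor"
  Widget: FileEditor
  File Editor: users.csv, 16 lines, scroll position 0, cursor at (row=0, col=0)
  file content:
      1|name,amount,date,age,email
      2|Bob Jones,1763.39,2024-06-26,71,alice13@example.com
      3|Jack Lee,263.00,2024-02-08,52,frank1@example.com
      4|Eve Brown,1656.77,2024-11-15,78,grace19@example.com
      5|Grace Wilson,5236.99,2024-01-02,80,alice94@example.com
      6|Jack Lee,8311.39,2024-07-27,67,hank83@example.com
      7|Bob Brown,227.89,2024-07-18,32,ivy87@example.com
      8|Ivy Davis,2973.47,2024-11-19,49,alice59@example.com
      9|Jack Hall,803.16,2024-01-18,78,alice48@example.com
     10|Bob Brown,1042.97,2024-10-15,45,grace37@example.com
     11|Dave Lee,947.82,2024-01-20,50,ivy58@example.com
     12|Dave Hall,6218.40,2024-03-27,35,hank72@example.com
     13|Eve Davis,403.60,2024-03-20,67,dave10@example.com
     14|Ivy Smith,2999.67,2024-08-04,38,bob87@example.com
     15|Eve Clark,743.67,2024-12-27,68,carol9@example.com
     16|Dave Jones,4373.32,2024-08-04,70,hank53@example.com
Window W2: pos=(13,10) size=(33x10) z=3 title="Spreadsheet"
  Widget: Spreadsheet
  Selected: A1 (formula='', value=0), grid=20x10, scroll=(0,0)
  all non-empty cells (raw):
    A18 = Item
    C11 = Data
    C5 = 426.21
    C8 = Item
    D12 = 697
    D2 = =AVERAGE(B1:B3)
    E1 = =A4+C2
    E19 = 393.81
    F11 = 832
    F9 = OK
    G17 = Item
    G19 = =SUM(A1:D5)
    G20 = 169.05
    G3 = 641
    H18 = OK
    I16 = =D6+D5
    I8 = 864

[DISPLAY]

                                       
                                       
                                       
             ┏━━━━━━━━━━━━━━━━━━━━━━━━━
             ┃ FileEditor              
             ┠─────────────────────────
             ┃█ame,amount,date,age,emai
      ┏━━━━━━━━━━━━━━━━━━━━━━━━━━━━━━━┓
      ┃ Spreadsheet                   ┃
      ┠───────────────────────────────┨
      ┃A1:                            ┃
      ┃       A       B       C       ┃
      ┃-------------------------------┃
      ┃  1      [0]       0       0   ┃
      ┃  2        0       0       0   ┃
      ┃  3        0       0       0   ┃
      ┗━━━━━━━━━━━━━━━━━━━━━━━━━━━━━━━┛
             ┃Dave Hall,6218.40,2024-03


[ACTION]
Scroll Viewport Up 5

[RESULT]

                                       
                                       
                                       
                                       
                                       
                                       
             ┏━━━━━━━━━━━━━━━━━━━━━━━━━
             ┃ FileEditor              
             ┠─────────────────────────
             ┃█ame,amount,date,age,emai
      ┏━━━━━━━━━━━━━━━━━━━━━━━━━━━━━━━┓
      ┃ Spreadsheet                   ┃
      ┠───────────────────────────────┨
      ┃A1:                            ┃
      ┃       A       B       C       ┃
      ┃-------------------------------┃
      ┃  1      [0]       0       0   ┃
      ┃  2        0       0       0   ┃


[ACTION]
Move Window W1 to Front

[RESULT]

                                       
                                       
                                       
                                       
                                       
                                       
             ┏━━━━━━━━━━━━━━━━━━━━━━━━━
             ┃ FileEditor              
             ┠─────────────────────────
             ┃█ame,amount,date,age,emai
      ┏━━━━━━┃Bob Jones,1763.39,2024-06
      ┃ Sprea┃Jack Lee,263.00,2024-02-0
      ┠──────┃Eve Brown,1656.77,2024-11
      ┃A1:   ┃Grace Wilson,5236.99,2024
      ┃      ┃Jack Lee,8311.39,2024-07-
      ┃------┃Bob Brown,227.89,2024-07-
      ┃  1   ┃Ivy Davis,2973.47,2024-11
      ┃  2   ┃Jack Hall,803.16,2024-01-


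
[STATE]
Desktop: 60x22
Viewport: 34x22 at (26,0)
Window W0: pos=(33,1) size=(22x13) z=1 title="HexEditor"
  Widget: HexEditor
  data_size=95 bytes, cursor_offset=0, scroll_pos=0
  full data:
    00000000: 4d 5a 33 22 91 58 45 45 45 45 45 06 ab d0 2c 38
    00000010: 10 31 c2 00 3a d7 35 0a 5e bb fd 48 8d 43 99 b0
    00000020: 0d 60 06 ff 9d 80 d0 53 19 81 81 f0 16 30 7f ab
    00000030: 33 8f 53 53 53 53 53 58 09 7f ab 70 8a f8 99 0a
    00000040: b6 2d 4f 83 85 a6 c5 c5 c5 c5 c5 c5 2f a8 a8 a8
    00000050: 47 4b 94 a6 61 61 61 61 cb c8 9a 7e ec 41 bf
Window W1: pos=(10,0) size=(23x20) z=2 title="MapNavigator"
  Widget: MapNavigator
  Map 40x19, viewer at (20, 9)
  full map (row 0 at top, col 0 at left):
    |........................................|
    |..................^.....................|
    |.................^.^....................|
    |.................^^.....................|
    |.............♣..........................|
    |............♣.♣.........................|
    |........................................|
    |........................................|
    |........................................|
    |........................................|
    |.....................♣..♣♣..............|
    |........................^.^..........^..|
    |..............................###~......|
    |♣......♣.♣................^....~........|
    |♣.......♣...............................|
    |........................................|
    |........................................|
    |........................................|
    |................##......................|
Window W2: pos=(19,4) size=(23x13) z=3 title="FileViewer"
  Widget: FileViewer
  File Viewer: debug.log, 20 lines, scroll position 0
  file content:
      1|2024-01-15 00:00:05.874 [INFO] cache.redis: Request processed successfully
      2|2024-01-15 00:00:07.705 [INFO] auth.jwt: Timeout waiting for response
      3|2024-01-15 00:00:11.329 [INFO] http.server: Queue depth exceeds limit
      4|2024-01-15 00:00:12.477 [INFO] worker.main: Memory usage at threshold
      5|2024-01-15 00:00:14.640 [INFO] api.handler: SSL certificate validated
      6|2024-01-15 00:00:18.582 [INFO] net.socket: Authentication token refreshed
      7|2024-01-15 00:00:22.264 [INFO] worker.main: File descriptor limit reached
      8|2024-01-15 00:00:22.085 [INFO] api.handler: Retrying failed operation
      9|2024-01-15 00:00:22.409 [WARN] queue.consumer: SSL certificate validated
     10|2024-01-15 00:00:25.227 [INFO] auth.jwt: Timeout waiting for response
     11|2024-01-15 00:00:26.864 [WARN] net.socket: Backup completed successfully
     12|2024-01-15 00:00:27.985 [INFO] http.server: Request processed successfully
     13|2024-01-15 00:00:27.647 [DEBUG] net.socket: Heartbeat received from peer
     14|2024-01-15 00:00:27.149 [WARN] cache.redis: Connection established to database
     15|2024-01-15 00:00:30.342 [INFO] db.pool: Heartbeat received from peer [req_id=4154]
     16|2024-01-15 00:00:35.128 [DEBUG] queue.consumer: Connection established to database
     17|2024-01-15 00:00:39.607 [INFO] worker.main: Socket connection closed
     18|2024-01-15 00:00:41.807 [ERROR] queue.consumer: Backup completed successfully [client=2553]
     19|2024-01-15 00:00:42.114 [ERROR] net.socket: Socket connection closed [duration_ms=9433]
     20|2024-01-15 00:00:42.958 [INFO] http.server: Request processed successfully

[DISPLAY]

━━━━━━┓                           
      ┃┏━━━━━━━━━━━━━━━━━━━━┓     
──────┨┃ HexEditor          ┃     
......┃┠────────────────────┨     
━━━━━━━━━━━━━━━┓  4D 5a 33 2┃     
iewer          ┃  10 31 c2 0┃     
───────────────┨  0d 60 06 f┃     
1-15 00:00:05.▲┃  33 8f 53 5┃     
1-15 00:00:07.█┃  b6 2d 4f 8┃     
1-15 00:00:11.░┃  47 4b 94 a┃     
1-15 00:00:12.░┃            ┃     
1-15 00:00:14.░┃            ┃     
1-15 00:00:18.░┃            ┃     
1-15 00:00:22.░┃━━━━━━━━━━━━┛     
1-15 00:00:22.░┃                  
1-15 00:00:22.▼┃                  
━━━━━━━━━━━━━━━┛                  
......┃                           
......┃                           
━━━━━━┛                           
                                  
                                  


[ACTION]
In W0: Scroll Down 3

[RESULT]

━━━━━━┓                           
      ┃┏━━━━━━━━━━━━━━━━━━━━┓     
──────┨┃ HexEditor          ┃     
......┃┠────────────────────┨     
━━━━━━━━━━━━━━━┓  33 8f 53 5┃     
iewer          ┃  b6 2d 4f 8┃     
───────────────┨  47 4b 94 a┃     
1-15 00:00:05.▲┃            ┃     
1-15 00:00:07.█┃            ┃     
1-15 00:00:11.░┃            ┃     
1-15 00:00:12.░┃            ┃     
1-15 00:00:14.░┃            ┃     
1-15 00:00:18.░┃            ┃     
1-15 00:00:22.░┃━━━━━━━━━━━━┛     
1-15 00:00:22.░┃                  
1-15 00:00:22.▼┃                  
━━━━━━━━━━━━━━━┛                  
......┃                           
......┃                           
━━━━━━┛                           
                                  
                                  


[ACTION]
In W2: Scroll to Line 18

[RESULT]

━━━━━━┓                           
      ┃┏━━━━━━━━━━━━━━━━━━━━┓     
──────┨┃ HexEditor          ┃     
......┃┠────────────────────┨     
━━━━━━━━━━━━━━━┓  33 8f 53 5┃     
iewer          ┃  b6 2d 4f 8┃     
───────────────┨  47 4b 94 a┃     
1-15 00:00:27.▲┃            ┃     
1-15 00:00:27.░┃            ┃     
1-15 00:00:27.░┃            ┃     
1-15 00:00:30.░┃            ┃     
1-15 00:00:35.░┃            ┃     
1-15 00:00:39.░┃            ┃     
1-15 00:00:41.░┃━━━━━━━━━━━━┛     
1-15 00:00:42.█┃                  
1-15 00:00:42.▼┃                  
━━━━━━━━━━━━━━━┛                  
......┃                           
......┃                           
━━━━━━┛                           
                                  
                                  


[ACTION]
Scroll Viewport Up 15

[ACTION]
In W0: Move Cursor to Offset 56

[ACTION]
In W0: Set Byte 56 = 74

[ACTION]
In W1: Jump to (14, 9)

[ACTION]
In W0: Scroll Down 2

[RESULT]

━━━━━━┓                           
      ┃┏━━━━━━━━━━━━━━━━━━━━┓     
──────┨┃ HexEditor          ┃     
......┃┠────────────────────┨     
━━━━━━━━━━━━━━━┓  47 4b 94 a┃     
iewer          ┃            ┃     
───────────────┨            ┃     
1-15 00:00:27.▲┃            ┃     
1-15 00:00:27.░┃            ┃     
1-15 00:00:27.░┃            ┃     
1-15 00:00:30.░┃            ┃     
1-15 00:00:35.░┃            ┃     
1-15 00:00:39.░┃            ┃     
1-15 00:00:41.░┃━━━━━━━━━━━━┛     
1-15 00:00:42.█┃                  
1-15 00:00:42.▼┃                  
━━━━━━━━━━━━━━━┛                  
......┃                           
......┃                           
━━━━━━┛                           
                                  
                                  


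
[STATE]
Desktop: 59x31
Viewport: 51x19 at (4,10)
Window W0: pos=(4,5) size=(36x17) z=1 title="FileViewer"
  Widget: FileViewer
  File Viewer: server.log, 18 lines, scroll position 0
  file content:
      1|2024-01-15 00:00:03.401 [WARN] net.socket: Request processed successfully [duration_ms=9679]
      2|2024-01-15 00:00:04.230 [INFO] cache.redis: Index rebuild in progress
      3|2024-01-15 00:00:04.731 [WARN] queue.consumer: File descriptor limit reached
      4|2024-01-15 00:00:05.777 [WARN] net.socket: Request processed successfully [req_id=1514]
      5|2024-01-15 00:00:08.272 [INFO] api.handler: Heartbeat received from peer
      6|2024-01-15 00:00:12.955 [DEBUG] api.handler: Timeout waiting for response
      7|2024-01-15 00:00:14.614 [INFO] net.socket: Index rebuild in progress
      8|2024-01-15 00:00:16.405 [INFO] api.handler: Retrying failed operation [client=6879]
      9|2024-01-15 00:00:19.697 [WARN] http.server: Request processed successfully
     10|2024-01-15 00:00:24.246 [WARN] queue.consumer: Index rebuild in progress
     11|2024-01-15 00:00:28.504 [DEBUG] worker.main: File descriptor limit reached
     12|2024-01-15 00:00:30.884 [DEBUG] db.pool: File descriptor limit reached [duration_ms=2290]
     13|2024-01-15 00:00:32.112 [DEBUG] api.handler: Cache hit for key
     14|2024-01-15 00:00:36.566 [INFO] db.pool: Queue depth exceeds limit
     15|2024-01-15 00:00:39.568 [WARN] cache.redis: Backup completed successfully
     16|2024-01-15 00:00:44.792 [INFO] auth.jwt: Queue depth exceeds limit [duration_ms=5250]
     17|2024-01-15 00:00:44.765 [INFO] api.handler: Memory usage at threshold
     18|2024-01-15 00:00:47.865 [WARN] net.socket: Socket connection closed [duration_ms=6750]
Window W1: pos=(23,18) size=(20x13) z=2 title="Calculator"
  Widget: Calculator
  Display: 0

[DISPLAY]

┃2024-01-15 00:00:04.731 [WARN] qu░┃               
┃2024-01-15 00:00:05.777 [WARN] ne░┃               
┃2024-01-15 00:00:08.272 [INFO] ap░┃               
┃2024-01-15 00:00:12.955 [DEBUG] a░┃               
┃2024-01-15 00:00:14.614 [INFO] ne░┃               
┃2024-01-15 00:00:16.405 [INFO] ap░┃               
┃2024-01-15 00:00:19.697 [WARN] ht░┃               
┃2024-01-15 00:00:24.246 [WARN] qu░┃               
┃2024-01-15 00:00:2┏━━━━━━━━━━━━━━━━━━┓            
┃2024-01-15 00:00:3┃ Calculator       ┃            
┃2024-01-15 00:00:3┠──────────────────┨            
┗━━━━━━━━━━━━━━━━━━┃                 0┃            
                   ┃┌───┬───┬───┬───┐ ┃            
                   ┃│ 7 │ 8 │ 9 │ ÷ │ ┃            
                   ┃├───┼───┼───┼───┤ ┃            
                   ┃│ 4 │ 5 │ 6 │ × │ ┃            
                   ┃├───┼───┼───┼───┤ ┃            
                   ┃│ 1 │ 2 │ 3 │ - │ ┃            
                   ┃├───┼───┼───┼───┤ ┃            


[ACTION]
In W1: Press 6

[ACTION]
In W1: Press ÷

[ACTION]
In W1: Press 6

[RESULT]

┃2024-01-15 00:00:04.731 [WARN] qu░┃               
┃2024-01-15 00:00:05.777 [WARN] ne░┃               
┃2024-01-15 00:00:08.272 [INFO] ap░┃               
┃2024-01-15 00:00:12.955 [DEBUG] a░┃               
┃2024-01-15 00:00:14.614 [INFO] ne░┃               
┃2024-01-15 00:00:16.405 [INFO] ap░┃               
┃2024-01-15 00:00:19.697 [WARN] ht░┃               
┃2024-01-15 00:00:24.246 [WARN] qu░┃               
┃2024-01-15 00:00:2┏━━━━━━━━━━━━━━━━━━┓            
┃2024-01-15 00:00:3┃ Calculator       ┃            
┃2024-01-15 00:00:3┠──────────────────┨            
┗━━━━━━━━━━━━━━━━━━┃                 6┃            
                   ┃┌───┬───┬───┬───┐ ┃            
                   ┃│ 7 │ 8 │ 9 │ ÷ │ ┃            
                   ┃├───┼───┼───┼───┤ ┃            
                   ┃│ 4 │ 5 │ 6 │ × │ ┃            
                   ┃├───┼───┼───┼───┤ ┃            
                   ┃│ 1 │ 2 │ 3 │ - │ ┃            
                   ┃├───┼───┼───┼───┤ ┃            


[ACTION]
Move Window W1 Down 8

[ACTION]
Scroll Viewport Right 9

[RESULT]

4-01-15 00:00:04.731 [WARN] qu░┃                   
4-01-15 00:00:05.777 [WARN] ne░┃                   
4-01-15 00:00:08.272 [INFO] ap░┃                   
4-01-15 00:00:12.955 [DEBUG] a░┃                   
4-01-15 00:00:14.614 [INFO] ne░┃                   
4-01-15 00:00:16.405 [INFO] ap░┃                   
4-01-15 00:00:19.697 [WARN] ht░┃                   
4-01-15 00:00:24.246 [WARN] qu░┃                   
4-01-15 00:00:2┏━━━━━━━━━━━━━━━━━━┓                
4-01-15 00:00:3┃ Calculator       ┃                
4-01-15 00:00:3┠──────────────────┨                
━━━━━━━━━━━━━━━┃                 6┃                
               ┃┌───┬───┬───┬───┐ ┃                
               ┃│ 7 │ 8 │ 9 │ ÷ │ ┃                
               ┃├───┼───┼───┼───┤ ┃                
               ┃│ 4 │ 5 │ 6 │ × │ ┃                
               ┃├───┼───┼───┼───┤ ┃                
               ┃│ 1 │ 2 │ 3 │ - │ ┃                
               ┃├───┼───┼───┼───┤ ┃                


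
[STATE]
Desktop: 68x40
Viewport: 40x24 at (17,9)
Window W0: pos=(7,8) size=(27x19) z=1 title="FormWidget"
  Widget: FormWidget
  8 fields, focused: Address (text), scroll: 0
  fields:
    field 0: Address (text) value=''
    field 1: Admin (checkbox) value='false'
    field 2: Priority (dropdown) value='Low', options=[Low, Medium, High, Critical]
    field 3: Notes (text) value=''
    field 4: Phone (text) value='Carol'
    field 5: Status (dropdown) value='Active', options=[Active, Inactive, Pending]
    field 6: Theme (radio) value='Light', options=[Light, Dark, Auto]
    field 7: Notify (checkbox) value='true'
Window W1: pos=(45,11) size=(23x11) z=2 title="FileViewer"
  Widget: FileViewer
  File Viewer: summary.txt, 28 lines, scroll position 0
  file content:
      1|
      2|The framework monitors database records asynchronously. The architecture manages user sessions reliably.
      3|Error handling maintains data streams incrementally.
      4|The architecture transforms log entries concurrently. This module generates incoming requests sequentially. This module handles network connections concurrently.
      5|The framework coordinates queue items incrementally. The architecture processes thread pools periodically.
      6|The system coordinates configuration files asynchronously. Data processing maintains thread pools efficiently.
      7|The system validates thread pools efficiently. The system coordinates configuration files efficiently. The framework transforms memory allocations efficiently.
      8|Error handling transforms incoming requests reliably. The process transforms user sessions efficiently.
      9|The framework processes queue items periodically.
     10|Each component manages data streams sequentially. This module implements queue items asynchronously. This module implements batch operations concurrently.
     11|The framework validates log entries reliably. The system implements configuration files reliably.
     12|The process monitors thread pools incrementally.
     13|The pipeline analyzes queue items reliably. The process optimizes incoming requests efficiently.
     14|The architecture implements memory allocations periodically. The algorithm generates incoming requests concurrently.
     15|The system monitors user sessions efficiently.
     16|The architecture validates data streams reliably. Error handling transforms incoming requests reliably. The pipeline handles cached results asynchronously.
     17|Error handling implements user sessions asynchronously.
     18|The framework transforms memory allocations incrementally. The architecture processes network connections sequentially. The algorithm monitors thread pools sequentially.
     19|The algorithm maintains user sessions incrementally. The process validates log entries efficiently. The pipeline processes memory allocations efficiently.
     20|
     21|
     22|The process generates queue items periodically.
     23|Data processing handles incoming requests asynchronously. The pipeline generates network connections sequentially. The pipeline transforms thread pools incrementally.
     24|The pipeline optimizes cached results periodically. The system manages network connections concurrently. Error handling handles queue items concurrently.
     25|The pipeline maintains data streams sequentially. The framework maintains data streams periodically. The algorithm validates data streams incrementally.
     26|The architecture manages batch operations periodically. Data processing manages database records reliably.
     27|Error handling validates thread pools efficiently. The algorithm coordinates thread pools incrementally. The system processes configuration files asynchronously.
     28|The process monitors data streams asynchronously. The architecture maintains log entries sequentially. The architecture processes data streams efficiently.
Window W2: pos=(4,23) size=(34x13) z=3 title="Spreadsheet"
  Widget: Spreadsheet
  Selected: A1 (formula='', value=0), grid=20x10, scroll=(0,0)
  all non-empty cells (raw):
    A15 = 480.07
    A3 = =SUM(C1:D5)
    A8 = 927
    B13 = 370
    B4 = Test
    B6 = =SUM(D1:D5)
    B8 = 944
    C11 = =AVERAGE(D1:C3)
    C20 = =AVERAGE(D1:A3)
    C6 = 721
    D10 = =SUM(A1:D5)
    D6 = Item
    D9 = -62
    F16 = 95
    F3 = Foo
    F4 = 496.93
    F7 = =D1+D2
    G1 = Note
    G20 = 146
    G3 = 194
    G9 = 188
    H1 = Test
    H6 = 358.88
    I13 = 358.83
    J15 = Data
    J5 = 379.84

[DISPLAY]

et              ┃                       
────────────────┨                       
:    [         ]┃           ┏━━━━━━━━━━━
     [ ]        ┃           ┃ FileViewer
y:   [Low     ▼]┃           ┠───────────
     [         ]┃           ┃           
     [Carol    ]┃           ┃The framewo
     [Active  ▼]┃           ┃Error handl
     (●) Light  ┃           ┃The archite
     [x]        ┃           ┃The framewo
                ┃           ┃The system 
                ┃           ┃The system 
                ┃           ┗━━━━━━━━━━━
                ┃                       
━━━━━━━━━━━━━━━━━━━━┓                   
                    ┃                   
────────────────────┨                   
                    ┃                   
   B       C       D┃                   
--------------------┃                   
       0       0    ┃                   
       0       0    ┃                   
       0       0    ┃                   
Test           0    ┃                   


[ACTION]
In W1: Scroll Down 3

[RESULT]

et              ┃                       
────────────────┨                       
:    [         ]┃           ┏━━━━━━━━━━━
     [ ]        ┃           ┃ FileViewer
y:   [Low     ▼]┃           ┠───────────
     [         ]┃           ┃The archite
     [Carol    ]┃           ┃The framewo
     [Active  ▼]┃           ┃The system 
     (●) Light  ┃           ┃The system 
     [x]        ┃           ┃Error handl
                ┃           ┃The framewo
                ┃           ┃Each compon
                ┃           ┗━━━━━━━━━━━
                ┃                       
━━━━━━━━━━━━━━━━━━━━┓                   
                    ┃                   
────────────────────┨                   
                    ┃                   
   B       C       D┃                   
--------------------┃                   
       0       0    ┃                   
       0       0    ┃                   
       0       0    ┃                   
Test           0    ┃                   


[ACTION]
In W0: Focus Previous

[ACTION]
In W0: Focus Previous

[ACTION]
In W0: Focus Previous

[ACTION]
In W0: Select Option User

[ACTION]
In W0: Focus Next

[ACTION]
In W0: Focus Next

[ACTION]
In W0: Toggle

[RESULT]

et              ┃                       
────────────────┨                       
:    [         ]┃           ┏━━━━━━━━━━━
     [ ]        ┃           ┃ FileViewer
y:   [Low     ▼]┃           ┠───────────
     [         ]┃           ┃The archite
     [Carol    ]┃           ┃The framewo
     [Active  ▼]┃           ┃The system 
     (●) Light  ┃           ┃The system 
     [ ]        ┃           ┃Error handl
                ┃           ┃The framewo
                ┃           ┃Each compon
                ┃           ┗━━━━━━━━━━━
                ┃                       
━━━━━━━━━━━━━━━━━━━━┓                   
                    ┃                   
────────────────────┨                   
                    ┃                   
   B       C       D┃                   
--------------------┃                   
       0       0    ┃                   
       0       0    ┃                   
       0       0    ┃                   
Test           0    ┃                   


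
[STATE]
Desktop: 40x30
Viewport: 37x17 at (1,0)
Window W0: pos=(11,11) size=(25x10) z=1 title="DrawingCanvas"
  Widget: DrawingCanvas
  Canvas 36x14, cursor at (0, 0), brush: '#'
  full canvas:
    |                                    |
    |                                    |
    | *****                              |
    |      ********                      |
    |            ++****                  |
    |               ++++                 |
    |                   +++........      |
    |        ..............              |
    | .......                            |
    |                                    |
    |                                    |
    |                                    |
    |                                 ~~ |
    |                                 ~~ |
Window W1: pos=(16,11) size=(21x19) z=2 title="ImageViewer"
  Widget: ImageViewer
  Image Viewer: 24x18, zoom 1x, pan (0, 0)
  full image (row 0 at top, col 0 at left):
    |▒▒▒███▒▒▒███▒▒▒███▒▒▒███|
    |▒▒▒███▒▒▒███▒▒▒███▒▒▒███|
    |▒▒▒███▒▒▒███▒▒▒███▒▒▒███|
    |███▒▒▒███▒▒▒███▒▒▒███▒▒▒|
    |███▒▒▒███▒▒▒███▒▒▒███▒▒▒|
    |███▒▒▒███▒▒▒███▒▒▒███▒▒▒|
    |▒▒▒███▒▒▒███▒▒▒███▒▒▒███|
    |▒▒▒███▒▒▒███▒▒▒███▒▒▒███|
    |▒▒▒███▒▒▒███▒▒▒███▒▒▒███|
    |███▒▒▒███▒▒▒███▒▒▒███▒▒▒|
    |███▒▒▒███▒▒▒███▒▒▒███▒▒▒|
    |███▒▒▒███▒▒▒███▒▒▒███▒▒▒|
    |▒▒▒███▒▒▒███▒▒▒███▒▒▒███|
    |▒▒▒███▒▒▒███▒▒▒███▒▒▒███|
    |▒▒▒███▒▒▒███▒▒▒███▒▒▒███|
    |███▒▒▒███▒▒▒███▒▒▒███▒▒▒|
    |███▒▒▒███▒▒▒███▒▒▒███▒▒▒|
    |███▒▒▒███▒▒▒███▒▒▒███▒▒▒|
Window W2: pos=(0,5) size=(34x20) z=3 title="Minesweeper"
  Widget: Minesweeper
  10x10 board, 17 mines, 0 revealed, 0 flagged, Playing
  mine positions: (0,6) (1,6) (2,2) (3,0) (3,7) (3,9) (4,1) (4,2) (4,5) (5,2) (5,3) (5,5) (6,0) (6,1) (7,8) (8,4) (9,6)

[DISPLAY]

                                     
                                     
                                     
                                     
                                     
━━━━━━━━━━━━━━━━━━━━━━━━━━━━━━━━┓    
 Minesweeper                    ┃    
────────────────────────────────┨    
■■■■■■■■■■                      ┃    
■■■■■■■■■■                      ┃    
■■■■■■■■■■                      ┃    
■■■■■■■■■■                      ┃━━┓ 
■■■■■■■■■■                      ┃  ┃ 
■■■■■■■■■■                      ┃──┨ 
■■■■■■■■■■                      ┃█▒┃ 
■■■■■■■■■■                      ┃█▒┃ 
■■■■■■■■■■                      ┃█▒┃ 


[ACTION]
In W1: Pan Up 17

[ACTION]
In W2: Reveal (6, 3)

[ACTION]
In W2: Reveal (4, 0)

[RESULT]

                                     
                                     
                                     
                                     
                                     
━━━━━━━━━━━━━━━━━━━━━━━━━━━━━━━━┓    
 Minesweeper                    ┃    
────────────────────────────────┨    
■■■■■■■■■■                      ┃    
■■■■■■■■■■                      ┃    
■■■■■■■■■■                      ┃    
■■■■■■■■■■                      ┃━━┓ 
2■■■■■■■■■                      ┃  ┃ 
■■■■■■■■■■                      ┃──┨ 
■■■2■■■■■■                      ┃█▒┃ 
■■■■■■■■■■                      ┃█▒┃ 
■■■■■■■■■■                      ┃█▒┃ 


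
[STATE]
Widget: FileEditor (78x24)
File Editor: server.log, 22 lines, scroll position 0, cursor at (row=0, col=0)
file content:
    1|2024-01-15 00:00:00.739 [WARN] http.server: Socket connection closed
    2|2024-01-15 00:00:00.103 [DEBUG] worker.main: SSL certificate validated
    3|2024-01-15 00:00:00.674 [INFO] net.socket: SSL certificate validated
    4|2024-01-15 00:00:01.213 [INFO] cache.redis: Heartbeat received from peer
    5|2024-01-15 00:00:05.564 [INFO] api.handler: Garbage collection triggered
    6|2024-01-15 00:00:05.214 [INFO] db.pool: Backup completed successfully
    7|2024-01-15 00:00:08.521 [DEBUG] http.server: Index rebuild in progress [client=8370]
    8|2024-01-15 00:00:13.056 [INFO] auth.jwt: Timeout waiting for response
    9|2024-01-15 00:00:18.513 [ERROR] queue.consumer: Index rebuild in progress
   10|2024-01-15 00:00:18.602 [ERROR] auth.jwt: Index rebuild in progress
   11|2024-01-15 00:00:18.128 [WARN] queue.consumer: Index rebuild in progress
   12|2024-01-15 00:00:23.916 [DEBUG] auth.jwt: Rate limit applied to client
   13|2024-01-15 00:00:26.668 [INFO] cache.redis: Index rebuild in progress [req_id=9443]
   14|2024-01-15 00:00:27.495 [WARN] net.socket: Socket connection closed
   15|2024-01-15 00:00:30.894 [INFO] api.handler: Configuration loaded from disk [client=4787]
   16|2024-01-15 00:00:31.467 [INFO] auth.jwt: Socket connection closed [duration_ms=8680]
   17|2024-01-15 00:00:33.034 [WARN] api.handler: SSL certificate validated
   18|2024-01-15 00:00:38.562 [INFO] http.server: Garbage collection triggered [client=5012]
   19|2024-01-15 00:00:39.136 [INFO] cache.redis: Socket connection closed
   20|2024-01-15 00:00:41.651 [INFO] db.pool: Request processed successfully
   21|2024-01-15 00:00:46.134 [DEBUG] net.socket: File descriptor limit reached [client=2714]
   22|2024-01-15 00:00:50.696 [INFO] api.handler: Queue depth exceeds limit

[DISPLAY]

█024-01-15 00:00:00.739 [WARN] http.server: Socket connection closed         ▲
2024-01-15 00:00:00.103 [DEBUG] worker.main: SSL certificate validated       █
2024-01-15 00:00:00.674 [INFO] net.socket: SSL certificate validated         ░
2024-01-15 00:00:01.213 [INFO] cache.redis: Heartbeat received from peer     ░
2024-01-15 00:00:05.564 [INFO] api.handler: Garbage collection triggered     ░
2024-01-15 00:00:05.214 [INFO] db.pool: Backup completed successfully        ░
2024-01-15 00:00:08.521 [DEBUG] http.server: Index rebuild in progress [clien░
2024-01-15 00:00:13.056 [INFO] auth.jwt: Timeout waiting for response        ░
2024-01-15 00:00:18.513 [ERROR] queue.consumer: Index rebuild in progress    ░
2024-01-15 00:00:18.602 [ERROR] auth.jwt: Index rebuild in progress          ░
2024-01-15 00:00:18.128 [WARN] queue.consumer: Index rebuild in progress     ░
2024-01-15 00:00:23.916 [DEBUG] auth.jwt: Rate limit applied to client       ░
2024-01-15 00:00:26.668 [INFO] cache.redis: Index rebuild in progress [req_id░
2024-01-15 00:00:27.495 [WARN] net.socket: Socket connection closed          ░
2024-01-15 00:00:30.894 [INFO] api.handler: Configuration loaded from disk [c░
2024-01-15 00:00:31.467 [INFO] auth.jwt: Socket connection closed [duration_m░
2024-01-15 00:00:33.034 [WARN] api.handler: SSL certificate validated        ░
2024-01-15 00:00:38.562 [INFO] http.server: Garbage collection triggered [cli░
2024-01-15 00:00:39.136 [INFO] cache.redis: Socket connection closed         ░
2024-01-15 00:00:41.651 [INFO] db.pool: Request processed successfully       ░
2024-01-15 00:00:46.134 [DEBUG] net.socket: File descriptor limit reached [cl░
2024-01-15 00:00:50.696 [INFO] api.handler: Queue depth exceeds limit        ░
                                                                             ░
                                                                             ▼


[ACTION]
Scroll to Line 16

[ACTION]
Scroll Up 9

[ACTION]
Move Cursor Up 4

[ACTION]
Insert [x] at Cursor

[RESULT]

x█024-01-15 00:00:00.739 [WARN] http.server: Socket connection closed        ▲
2024-01-15 00:00:00.103 [DEBUG] worker.main: SSL certificate validated       █
2024-01-15 00:00:00.674 [INFO] net.socket: SSL certificate validated         ░
2024-01-15 00:00:01.213 [INFO] cache.redis: Heartbeat received from peer     ░
2024-01-15 00:00:05.564 [INFO] api.handler: Garbage collection triggered     ░
2024-01-15 00:00:05.214 [INFO] db.pool: Backup completed successfully        ░
2024-01-15 00:00:08.521 [DEBUG] http.server: Index rebuild in progress [clien░
2024-01-15 00:00:13.056 [INFO] auth.jwt: Timeout waiting for response        ░
2024-01-15 00:00:18.513 [ERROR] queue.consumer: Index rebuild in progress    ░
2024-01-15 00:00:18.602 [ERROR] auth.jwt: Index rebuild in progress          ░
2024-01-15 00:00:18.128 [WARN] queue.consumer: Index rebuild in progress     ░
2024-01-15 00:00:23.916 [DEBUG] auth.jwt: Rate limit applied to client       ░
2024-01-15 00:00:26.668 [INFO] cache.redis: Index rebuild in progress [req_id░
2024-01-15 00:00:27.495 [WARN] net.socket: Socket connection closed          ░
2024-01-15 00:00:30.894 [INFO] api.handler: Configuration loaded from disk [c░
2024-01-15 00:00:31.467 [INFO] auth.jwt: Socket connection closed [duration_m░
2024-01-15 00:00:33.034 [WARN] api.handler: SSL certificate validated        ░
2024-01-15 00:00:38.562 [INFO] http.server: Garbage collection triggered [cli░
2024-01-15 00:00:39.136 [INFO] cache.redis: Socket connection closed         ░
2024-01-15 00:00:41.651 [INFO] db.pool: Request processed successfully       ░
2024-01-15 00:00:46.134 [DEBUG] net.socket: File descriptor limit reached [cl░
2024-01-15 00:00:50.696 [INFO] api.handler: Queue depth exceeds limit        ░
                                                                             ░
                                                                             ▼


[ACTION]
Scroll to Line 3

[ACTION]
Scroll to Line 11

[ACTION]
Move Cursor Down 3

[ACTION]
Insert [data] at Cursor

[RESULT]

x2024-01-15 00:00:00.739 [WARN] http.server: Socket connection closed        ▲
2024-01-15 00:00:00.103 [DEBUG] worker.main: SSL certificate validated       █
2024-01-15 00:00:00.674 [INFO] net.socket: SSL certificate validated         ░
2data█24-01-15 00:00:01.213 [INFO] cache.redis: Heartbeat received from peer ░
2024-01-15 00:00:05.564 [INFO] api.handler: Garbage collection triggered     ░
2024-01-15 00:00:05.214 [INFO] db.pool: Backup completed successfully        ░
2024-01-15 00:00:08.521 [DEBUG] http.server: Index rebuild in progress [clien░
2024-01-15 00:00:13.056 [INFO] auth.jwt: Timeout waiting for response        ░
2024-01-15 00:00:18.513 [ERROR] queue.consumer: Index rebuild in progress    ░
2024-01-15 00:00:18.602 [ERROR] auth.jwt: Index rebuild in progress          ░
2024-01-15 00:00:18.128 [WARN] queue.consumer: Index rebuild in progress     ░
2024-01-15 00:00:23.916 [DEBUG] auth.jwt: Rate limit applied to client       ░
2024-01-15 00:00:26.668 [INFO] cache.redis: Index rebuild in progress [req_id░
2024-01-15 00:00:27.495 [WARN] net.socket: Socket connection closed          ░
2024-01-15 00:00:30.894 [INFO] api.handler: Configuration loaded from disk [c░
2024-01-15 00:00:31.467 [INFO] auth.jwt: Socket connection closed [duration_m░
2024-01-15 00:00:33.034 [WARN] api.handler: SSL certificate validated        ░
2024-01-15 00:00:38.562 [INFO] http.server: Garbage collection triggered [cli░
2024-01-15 00:00:39.136 [INFO] cache.redis: Socket connection closed         ░
2024-01-15 00:00:41.651 [INFO] db.pool: Request processed successfully       ░
2024-01-15 00:00:46.134 [DEBUG] net.socket: File descriptor limit reached [cl░
2024-01-15 00:00:50.696 [INFO] api.handler: Queue depth exceeds limit        ░
                                                                             ░
                                                                             ▼


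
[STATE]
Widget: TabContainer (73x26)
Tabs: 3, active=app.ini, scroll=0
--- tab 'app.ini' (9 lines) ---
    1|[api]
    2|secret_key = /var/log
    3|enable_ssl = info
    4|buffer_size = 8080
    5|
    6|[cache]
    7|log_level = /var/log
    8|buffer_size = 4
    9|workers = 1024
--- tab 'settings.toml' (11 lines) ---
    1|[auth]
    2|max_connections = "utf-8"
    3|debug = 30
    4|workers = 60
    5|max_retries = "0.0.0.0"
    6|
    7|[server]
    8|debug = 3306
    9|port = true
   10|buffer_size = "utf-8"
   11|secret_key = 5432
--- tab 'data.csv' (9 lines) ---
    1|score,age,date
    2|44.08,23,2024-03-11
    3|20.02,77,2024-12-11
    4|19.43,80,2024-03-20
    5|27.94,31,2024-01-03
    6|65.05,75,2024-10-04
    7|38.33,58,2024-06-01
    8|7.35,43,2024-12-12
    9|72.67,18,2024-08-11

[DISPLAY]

[app.ini]│ settings.toml │ data.csv                                      
─────────────────────────────────────────────────────────────────────────
[api]                                                                    
secret_key = /var/log                                                    
enable_ssl = info                                                        
buffer_size = 8080                                                       
                                                                         
[cache]                                                                  
log_level = /var/log                                                     
buffer_size = 4                                                          
workers = 1024                                                           
                                                                         
                                                                         
                                                                         
                                                                         
                                                                         
                                                                         
                                                                         
                                                                         
                                                                         
                                                                         
                                                                         
                                                                         
                                                                         
                                                                         
                                                                         


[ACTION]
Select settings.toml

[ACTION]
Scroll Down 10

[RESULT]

 app.ini │[settings.toml]│ data.csv                                      
─────────────────────────────────────────────────────────────────────────
secret_key = 5432                                                        
                                                                         
                                                                         
                                                                         
                                                                         
                                                                         
                                                                         
                                                                         
                                                                         
                                                                         
                                                                         
                                                                         
                                                                         
                                                                         
                                                                         
                                                                         
                                                                         
                                                                         
                                                                         
                                                                         
                                                                         
                                                                         
                                                                         
                                                                         


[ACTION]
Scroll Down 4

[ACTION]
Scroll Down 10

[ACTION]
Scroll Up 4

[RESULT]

 app.ini │[settings.toml]│ data.csv                                      
─────────────────────────────────────────────────────────────────────────
[server]                                                                 
debug = 3306                                                             
port = true                                                              
buffer_size = "utf-8"                                                    
secret_key = 5432                                                        
                                                                         
                                                                         
                                                                         
                                                                         
                                                                         
                                                                         
                                                                         
                                                                         
                                                                         
                                                                         
                                                                         
                                                                         
                                                                         
                                                                         
                                                                         
                                                                         
                                                                         
                                                                         
                                                                         
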